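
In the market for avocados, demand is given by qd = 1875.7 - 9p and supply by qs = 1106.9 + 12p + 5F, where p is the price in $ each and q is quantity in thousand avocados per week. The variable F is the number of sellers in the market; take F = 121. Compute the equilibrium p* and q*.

p* = 7.8, q* = 1805.5

With F = 121, supply is qs = 1711.9 + 12p.
At equilibrium qd = qs, so 1875.7 - 9p = 1711.9 + 12p; collecting terms, 163.8 = 21p and p* = 7.8.
Substitute back: q* = 1875.7 - 9(7.8) = 1805.5.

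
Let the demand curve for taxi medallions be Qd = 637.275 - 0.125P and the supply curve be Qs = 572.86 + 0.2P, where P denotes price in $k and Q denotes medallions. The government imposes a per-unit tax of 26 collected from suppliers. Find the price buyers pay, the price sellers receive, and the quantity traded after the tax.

P_b = 214.2, P_s = 188.2, Q = 610.5

Suppliers keep P_s = P_b - 26 per unit, so supply in terms of the buyer price is Qs = 567.66 + 0.2P_b.
Market clearing requires 637.275 - 0.125P_b = 567.66 + 0.2P_b; hence 69.615 = 0.325P_b and P_b = 214.2.
Then P_s = 214.2 - 26 = 188.2 and Q = 637.275 - 0.125(214.2) = 610.5.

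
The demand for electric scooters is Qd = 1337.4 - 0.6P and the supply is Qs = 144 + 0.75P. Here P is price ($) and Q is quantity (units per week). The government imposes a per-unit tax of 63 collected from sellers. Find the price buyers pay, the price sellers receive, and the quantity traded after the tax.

Sellers keep P_s = P_b - 63 per unit, so supply in terms of the buyer price is Qs = 96.75 + 0.75P_b.
Market clearing requires 1337.4 - 0.6P_b = 96.75 + 0.75P_b; hence 1240.65 = 1.35P_b and P_b = 919.
So P_s = 856 and the quantity traded is Q = 1337.4 - 0.6(919) = 786.

P_b = 919, P_s = 856, Q = 786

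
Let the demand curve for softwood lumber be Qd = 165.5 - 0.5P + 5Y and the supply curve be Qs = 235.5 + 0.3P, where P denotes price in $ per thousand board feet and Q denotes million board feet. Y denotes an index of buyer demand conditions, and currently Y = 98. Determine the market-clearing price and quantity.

P* = 525, Q* = 393

With Y = 98, demand is Qd = 655.5 - 0.5P.
At equilibrium Qd = Qs, so 655.5 - 0.5P = 235.5 + 0.3P; collecting terms, 420 = 0.8P and P* = 525.
Then Q* = 655.5 - 0.5(525) = 393.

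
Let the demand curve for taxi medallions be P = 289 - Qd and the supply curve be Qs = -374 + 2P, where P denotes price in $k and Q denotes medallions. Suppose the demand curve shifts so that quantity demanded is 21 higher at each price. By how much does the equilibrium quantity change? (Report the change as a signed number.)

ΔQ = 14

In direct form, Qd = 289 - P.
The market clears where 289 - P = -374 + 2P. Rearranging, 3P = 663, hence P* = 221.
Then Q* = 289 - 221 = 68.
After the shift, demand is Qd = 310 - P.
Re-solving, 3P = 684 gives P = 228 and Q = 82.
ΔQ = 82 - 68 = 14.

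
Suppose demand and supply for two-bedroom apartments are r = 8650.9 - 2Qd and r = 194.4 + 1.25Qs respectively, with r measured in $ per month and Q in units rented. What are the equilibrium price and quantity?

r* = 3446.9, Q* = 2602

Inverting to quantity form: Qd = 4325.45 - 0.5r and Qs = -155.52 + 0.8r.
Set Qd = Qs: 4325.45 - 0.5r = -155.52 + 0.8r, so 4480.97 = 1.3r and r* = 3446.9.
Plugging r* into demand: Q* = 4325.45 - 0.5(3446.9) = 2602.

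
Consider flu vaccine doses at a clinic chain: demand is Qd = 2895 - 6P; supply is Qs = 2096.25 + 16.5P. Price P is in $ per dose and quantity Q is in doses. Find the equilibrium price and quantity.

P* = 35.5, Q* = 2682

Set Qd = Qs: 2895 - 6P = 2096.25 + 16.5P, so 798.75 = 22.5P and P* = 35.5.
Plugging P* into demand: Q* = 2895 - 6(35.5) = 2682.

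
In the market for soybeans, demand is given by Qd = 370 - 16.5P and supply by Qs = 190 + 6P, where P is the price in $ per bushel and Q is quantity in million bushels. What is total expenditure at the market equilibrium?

At equilibrium Qd = Qs, so 370 - 16.5P = 190 + 6P; collecting terms, 180 = 22.5P and P* = 8.
Then Q* = 370 - 16.5(8) = 238.
Total expenditure = P* × Q* = 8 × 238 = 1904.

Total expenditure = 1904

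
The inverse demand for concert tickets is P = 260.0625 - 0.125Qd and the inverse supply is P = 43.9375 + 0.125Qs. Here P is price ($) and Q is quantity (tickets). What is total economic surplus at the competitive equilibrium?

Total surplus = 93420.03125

Rewriting in direct form: Qd = 2080.5 - 8P and Qs = -351.5 + 8P.
Set Qd = Qs: 2080.5 - 8P = -351.5 + 8P, so 2432 = 16P and P* = 152.
Then Q* = 2080.5 - 8(152) = 864.5.
Demand choke price = 260.0625; supply choke price = 43.9375. CS = ½(260.0625 - 152)(864.5) = 46710.015625; PS = ½(152 - 43.9375)(864.5) = 46710.015625. Total surplus = 93420.03125.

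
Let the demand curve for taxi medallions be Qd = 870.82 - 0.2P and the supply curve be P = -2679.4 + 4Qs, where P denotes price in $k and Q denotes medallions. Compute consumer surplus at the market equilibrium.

Inverting to quantity form: Qs = 669.85 + 0.25P.
At equilibrium Qd = Qs, so 870.82 - 0.2P = 669.85 + 0.25P; collecting terms, 200.97 = 0.45P and P* = 446.6.
From the demand curve, Q* = 870.82 - 0.2(446.6) = 781.5.
Demand choke price (Qd = 0): P = 870.82/0.2 = 4354.1. Consumer surplus = ½ × (4354.1 - 446.6) × 781.5 = 1526855.625.

Consumer surplus = 1526855.625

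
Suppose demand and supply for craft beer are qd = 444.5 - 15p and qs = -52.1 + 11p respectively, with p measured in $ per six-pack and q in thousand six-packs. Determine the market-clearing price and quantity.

Equating demand and supply, 444.5 - 15p = -52.1 + 11p gives 26p = 496.6, so p* = 19.1.
From the demand curve, q* = 444.5 - 15(19.1) = 158.

p* = 19.1, q* = 158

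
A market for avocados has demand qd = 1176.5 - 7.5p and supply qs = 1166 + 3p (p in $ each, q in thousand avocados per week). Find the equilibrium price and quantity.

p* = 1, q* = 1169

Equating demand and supply, 1176.5 - 7.5p = 1166 + 3p gives 10.5p = 10.5, so p* = 1.
Plugging p* into demand: q* = 1176.5 - 7.5(1) = 1169.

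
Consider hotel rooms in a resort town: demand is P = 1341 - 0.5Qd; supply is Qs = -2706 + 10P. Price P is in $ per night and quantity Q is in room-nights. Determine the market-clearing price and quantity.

Rewriting in direct form: Qd = 2682 - 2P.
The market clears where 2682 - 2P = -2706 + 10P. Rearranging, 12P = 5388, hence P* = 449.
Then Q* = 2682 - 2(449) = 1784.

P* = 449, Q* = 1784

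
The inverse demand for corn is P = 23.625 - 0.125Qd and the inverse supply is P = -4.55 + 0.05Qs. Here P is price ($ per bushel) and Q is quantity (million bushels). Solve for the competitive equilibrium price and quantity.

Solving each curve for Q: Qd = 189 - 8P and Qs = 91 + 20P.
Set Qd = Qs: 189 - 8P = 91 + 20P, so 98 = 28P and P* = 3.5.
Substitute back: Q* = 189 - 8(3.5) = 161.

P* = 3.5, Q* = 161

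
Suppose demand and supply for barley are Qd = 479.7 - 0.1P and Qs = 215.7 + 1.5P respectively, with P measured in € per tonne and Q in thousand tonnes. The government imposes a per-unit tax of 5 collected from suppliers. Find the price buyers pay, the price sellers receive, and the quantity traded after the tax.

P_b = 169.6875, P_s = 164.6875, Q = 462.73125

Suppliers keep P_s = P_b - 5 per unit, so supply in terms of the buyer price is Qs = 208.2 + 1.5P_b.
Set Qd = Qs: 479.7 - 0.1P_b = 208.2 + 1.5P_b, so 271.5 = 1.6P_b and P_b = 169.6875.
Then P_s = 169.6875 - 5 = 164.6875 and Q = 479.7 - 0.1(169.6875) = 462.73125.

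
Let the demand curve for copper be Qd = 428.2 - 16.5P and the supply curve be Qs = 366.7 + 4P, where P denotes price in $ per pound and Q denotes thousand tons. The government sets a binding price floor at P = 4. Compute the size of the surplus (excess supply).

With P fixed at 4, quantity demanded is 362.2 and quantity supplied is 382.7.
Surplus = Qs - Qd = 382.7 - 362.2 = 20.5.

Surplus = 20.5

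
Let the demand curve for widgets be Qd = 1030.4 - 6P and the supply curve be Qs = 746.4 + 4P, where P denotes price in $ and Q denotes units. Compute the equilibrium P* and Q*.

P* = 28.4, Q* = 860

Equating demand and supply, 1030.4 - 6P = 746.4 + 4P gives 10P = 284, so P* = 28.4.
Then Q* = 1030.4 - 6(28.4) = 860.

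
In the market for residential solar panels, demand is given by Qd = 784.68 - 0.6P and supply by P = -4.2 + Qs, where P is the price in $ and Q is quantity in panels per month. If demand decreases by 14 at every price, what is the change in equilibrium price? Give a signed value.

ΔP = -8.75

In direct form, Qs = 4.2 + P.
Set Qd = Qs: 784.68 - 0.6P = 4.2 + P, so 780.48 = 1.6P and P* = 487.8.
From the demand curve, Q* = 784.68 - 0.6(487.8) = 492.
After the shift, demand is Qd = 770.68 - 0.6P.
The new intersection has 766.48 = 1.6P, i.e. P = 479.05, Q = 483.25.
ΔP = 479.05 - 487.8 = -8.75.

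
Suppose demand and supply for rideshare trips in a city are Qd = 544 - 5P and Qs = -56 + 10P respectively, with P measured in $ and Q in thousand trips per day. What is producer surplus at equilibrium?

Equating demand and supply, 544 - 5P = -56 + 10P gives 15P = 600, so P* = 40.
From the demand curve, Q* = 544 - 5(40) = 344.
Supply choke price (Qs = 0): P = 5.6. Producer surplus = ½ × (40 - 5.6) × 344 = 5916.8.

Producer surplus = 5916.8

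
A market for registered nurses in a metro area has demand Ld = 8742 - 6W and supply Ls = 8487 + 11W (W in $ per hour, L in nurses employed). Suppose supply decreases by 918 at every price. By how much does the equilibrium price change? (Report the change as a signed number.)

ΔW = 54

The market clears where 8742 - 6W = 8487 + 11W. Rearranging, 17W = 255, hence W* = 15.
From the demand curve, L* = 8742 - 6(15) = 8652.
After the shift, supply is Ls = 7569 + 11W.
The new intersection has 1173 = 17W, i.e. W = 69, L = 8328.
ΔW = 69 - 15 = 54.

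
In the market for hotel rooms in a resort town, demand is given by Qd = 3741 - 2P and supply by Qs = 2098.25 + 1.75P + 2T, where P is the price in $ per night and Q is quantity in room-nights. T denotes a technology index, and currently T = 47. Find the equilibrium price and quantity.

With T = 47, supply is Qs = 2192.25 + 1.75P.
At equilibrium Qd = Qs, so 3741 - 2P = 2192.25 + 1.75P; collecting terms, 1548.75 = 3.75P and P* = 413.
From the demand curve, Q* = 3741 - 2(413) = 2915.

P* = 413, Q* = 2915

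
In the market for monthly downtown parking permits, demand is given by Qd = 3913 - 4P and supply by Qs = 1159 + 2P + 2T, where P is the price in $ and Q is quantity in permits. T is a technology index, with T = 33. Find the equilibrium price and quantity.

P* = 448, Q* = 2121

With T = 33, supply is Qs = 1225 + 2P.
At equilibrium Qd = Qs, so 3913 - 4P = 1225 + 2P; collecting terms, 2688 = 6P and P* = 448.
Then Q* = 3913 - 4(448) = 2121.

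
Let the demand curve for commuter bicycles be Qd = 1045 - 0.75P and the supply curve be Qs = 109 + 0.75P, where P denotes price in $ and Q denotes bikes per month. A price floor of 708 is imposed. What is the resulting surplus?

With P fixed at 708, quantity demanded is 514 and quantity supplied is 640.
Surplus = Qs - Qd = 640 - 514 = 126.

Surplus = 126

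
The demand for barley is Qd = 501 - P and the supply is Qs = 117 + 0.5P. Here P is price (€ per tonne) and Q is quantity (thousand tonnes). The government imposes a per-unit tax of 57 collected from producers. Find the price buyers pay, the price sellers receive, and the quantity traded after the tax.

The tax drives a wedge P_b - P_s = 57. Substituting P_s = P_b - 57 into supply: Qs = 88.5 + 0.5P_b.
Set Qd = Qs: 501 - P_b = 88.5 + 0.5P_b, so 412.5 = 1.5P_b and P_b = 275.
So P_s = 218 and the quantity traded is Q = 501 - 275 = 226.

P_b = 275, P_s = 218, Q = 226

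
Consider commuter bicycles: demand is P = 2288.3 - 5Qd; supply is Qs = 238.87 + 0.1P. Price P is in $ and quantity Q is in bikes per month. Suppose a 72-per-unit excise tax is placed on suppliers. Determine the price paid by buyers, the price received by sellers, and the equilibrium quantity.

In direct form, Qd = 457.66 - 0.2P.
Suppliers keep P_s = P_b - 72 per unit, so supply in terms of the buyer price is Qs = 231.67 + 0.1P_b.
Equate demand and the shifted supply: 457.66 - 0.2P_b = 231.67 + 0.1P_b, giving 0.3P_b = 225.99, so P_b = 753.3.
So P_s = 681.3 and the quantity traded is Q = 457.66 - 0.2(753.3) = 307.

P_b = 753.3, P_s = 681.3, Q = 307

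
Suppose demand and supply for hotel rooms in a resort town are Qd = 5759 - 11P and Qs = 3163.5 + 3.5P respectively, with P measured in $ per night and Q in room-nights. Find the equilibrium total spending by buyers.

Total spending by buyers = 678410

Equating demand and supply, 5759 - 11P = 3163.5 + 3.5P gives 14.5P = 2595.5, so P* = 179.
Then Q* = 5759 - 11(179) = 3790.
Total spending by buyers = P* × Q* = 179 × 3790 = 678410.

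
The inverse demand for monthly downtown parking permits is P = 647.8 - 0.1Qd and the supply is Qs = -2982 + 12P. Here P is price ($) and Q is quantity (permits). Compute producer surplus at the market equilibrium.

Solving each curve for Q: Qd = 6478 - 10P.
The market clears where 6478 - 10P = -2982 + 12P. Rearranging, 22P = 9460, hence P* = 430.
Plugging P* into demand: Q* = 6478 - 10(430) = 2178.
Supply choke price (Qs = 0): P = 248.5. Producer surplus = ½ × (430 - 248.5) × 2178 = 197653.5.

Producer surplus = 197653.5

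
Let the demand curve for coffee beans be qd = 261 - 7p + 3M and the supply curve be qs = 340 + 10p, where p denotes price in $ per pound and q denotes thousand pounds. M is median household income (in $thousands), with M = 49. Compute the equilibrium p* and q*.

With M = 49, demand is qd = 408 - 7p.
At equilibrium qd = qs, so 408 - 7p = 340 + 10p; collecting terms, 68 = 17p and p* = 4.
Plugging p* into demand: q* = 408 - 7(4) = 380.

p* = 4, q* = 380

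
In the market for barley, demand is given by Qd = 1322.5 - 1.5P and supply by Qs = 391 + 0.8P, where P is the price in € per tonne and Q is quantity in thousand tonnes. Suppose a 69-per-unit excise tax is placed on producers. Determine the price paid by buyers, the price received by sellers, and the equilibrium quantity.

With a tax of 69 on producers, they supply based on the net price P_s = P_b - 69, so Qs = 335.8 + 0.8P_b.
Equate demand and the shifted supply: 1322.5 - 1.5P_b = 335.8 + 0.8P_b, giving 2.3P_b = 986.7, so P_b = 429.
So P_s = 360 and the quantity traded is Q = 1322.5 - 1.5(429) = 679.

P_b = 429, P_s = 360, Q = 679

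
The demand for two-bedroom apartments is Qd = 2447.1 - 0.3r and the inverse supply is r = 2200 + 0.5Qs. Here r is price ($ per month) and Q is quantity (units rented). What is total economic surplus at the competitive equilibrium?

Inverting to quantity form: Qs = -4400 + 2r.
At equilibrium Qd = Qs, so 2447.1 - 0.3r = -4400 + 2r; collecting terms, 6847.1 = 2.3r and r* = 2977.
From the demand curve, Q* = 2447.1 - 0.3(2977) = 1554.
Demand choke price = 8157; supply choke price = 2200. CS = ½(8157 - 2977)(1554) = 4024860; PS = ½(2977 - 2200)(1554) = 603729. Total surplus = 4628589.

Total surplus = 4628589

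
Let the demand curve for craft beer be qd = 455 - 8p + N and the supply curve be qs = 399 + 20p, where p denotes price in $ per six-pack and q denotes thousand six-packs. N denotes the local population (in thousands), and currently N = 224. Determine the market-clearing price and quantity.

p* = 10, q* = 599

With N = 224, demand is qd = 679 - 8p.
Set qd = qs: 679 - 8p = 399 + 20p, so 280 = 28p and p* = 10.
From the demand curve, q* = 679 - 8(10) = 599.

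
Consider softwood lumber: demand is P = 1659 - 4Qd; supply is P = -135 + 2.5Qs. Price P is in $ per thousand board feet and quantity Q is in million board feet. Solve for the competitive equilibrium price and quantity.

P* = 555, Q* = 276

Rewriting in direct form: Qd = 414.75 - 0.25P and Qs = 54 + 0.4P.
Equating demand and supply, 414.75 - 0.25P = 54 + 0.4P gives 0.65P = 360.75, so P* = 555.
From the demand curve, Q* = 414.75 - 0.25(555) = 276.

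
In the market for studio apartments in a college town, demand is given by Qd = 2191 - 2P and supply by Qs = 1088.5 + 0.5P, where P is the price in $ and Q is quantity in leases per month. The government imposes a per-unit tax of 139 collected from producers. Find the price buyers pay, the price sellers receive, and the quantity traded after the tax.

P_b = 468.8, P_s = 329.8, Q = 1253.4

Producers keep P_s = P_b - 139 per unit, so supply in terms of the buyer price is Qs = 1019 + 0.5P_b.
Equate demand and the shifted supply: 2191 - 2P_b = 1019 + 0.5P_b, giving 2.5P_b = 1172, so P_b = 468.8.
So P_s = 329.8 and the quantity traded is Q = 2191 - 2(468.8) = 1253.4.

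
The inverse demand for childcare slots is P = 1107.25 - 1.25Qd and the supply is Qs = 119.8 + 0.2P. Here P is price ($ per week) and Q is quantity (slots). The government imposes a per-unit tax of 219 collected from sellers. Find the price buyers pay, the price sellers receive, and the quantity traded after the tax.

Rewriting in direct form: Qd = 885.8 - 0.8P.
The tax drives a wedge P_b - P_s = 219. Substituting P_s = P_b - 219 into supply: Qs = 76 + 0.2P_b.
Set Qd = Qs: 885.8 - 0.8P_b = 76 + 0.2P_b, so 809.8 = P_b and P_b = 809.8.
So P_s = 590.8 and the quantity traded is Q = 885.8 - 0.8(809.8) = 237.96.

P_b = 809.8, P_s = 590.8, Q = 237.96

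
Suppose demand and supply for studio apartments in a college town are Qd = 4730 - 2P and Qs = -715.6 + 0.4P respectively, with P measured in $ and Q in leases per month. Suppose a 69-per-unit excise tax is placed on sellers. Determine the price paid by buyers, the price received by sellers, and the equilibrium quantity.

P_b = 2280.5, P_s = 2211.5, Q = 169

With a tax of 69 on sellers, they supply based on the net price P_s = P_b - 69, so Qs = -743.2 + 0.4P_b.
Equate demand and the shifted supply: 4730 - 2P_b = -743.2 + 0.4P_b, giving 2.4P_b = 5473.2, so P_b = 2280.5.
Then P_s = 2280.5 - 69 = 2211.5 and Q = 4730 - 2(2280.5) = 169.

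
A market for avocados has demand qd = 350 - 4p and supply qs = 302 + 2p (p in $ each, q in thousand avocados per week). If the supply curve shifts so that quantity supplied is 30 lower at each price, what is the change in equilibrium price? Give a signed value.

The market clears where 350 - 4p = 302 + 2p. Rearranging, 6p = 48, hence p* = 8.
From the demand curve, q* = 350 - 4(8) = 318.
After the shift, supply is qs = 272 + 2p.
New equilibrium: 78 = 6p, so p = 13 and q = 298.
Δp = 13 - 8 = 5.

Δp = 5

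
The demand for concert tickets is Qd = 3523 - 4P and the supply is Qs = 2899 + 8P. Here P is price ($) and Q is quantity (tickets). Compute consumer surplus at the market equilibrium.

Equating demand and supply, 3523 - 4P = 2899 + 8P gives 12P = 624, so P* = 52.
Then Q* = 3523 - 4(52) = 3315.
Demand choke price (Qd = 0): P = 3523/4 = 880.75. Consumer surplus = ½ × (880.75 - 52) × 3315 = 1373653.125.

Consumer surplus = 1373653.125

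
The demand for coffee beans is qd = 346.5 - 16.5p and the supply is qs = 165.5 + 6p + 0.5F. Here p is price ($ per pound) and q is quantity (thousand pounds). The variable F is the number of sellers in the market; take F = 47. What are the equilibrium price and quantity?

With F = 47, supply is qs = 189 + 6p.
Equating demand and supply, 346.5 - 16.5p = 189 + 6p gives 22.5p = 157.5, so p* = 7.
Substitute back: q* = 346.5 - 16.5(7) = 231.

p* = 7, q* = 231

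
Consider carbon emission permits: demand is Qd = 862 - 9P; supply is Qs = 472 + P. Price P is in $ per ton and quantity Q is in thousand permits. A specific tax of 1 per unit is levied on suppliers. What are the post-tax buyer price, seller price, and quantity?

The tax drives a wedge P_b - P_s = 1. Substituting P_s = P_b - 1 into supply: Qs = 471 + P_b.
Market clearing requires 862 - 9P_b = 471 + P_b; hence 391 = 10P_b and P_b = 39.1.
Then P_s = 39.1 - 1 = 38.1 and Q = 862 - 9(39.1) = 510.1.

P_b = 39.1, P_s = 38.1, Q = 510.1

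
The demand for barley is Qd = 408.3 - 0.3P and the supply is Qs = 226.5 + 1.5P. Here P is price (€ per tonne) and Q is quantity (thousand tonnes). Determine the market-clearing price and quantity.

Equating demand and supply, 408.3 - 0.3P = 226.5 + 1.5P gives 1.8P = 181.8, so P* = 101.
Then Q* = 408.3 - 0.3(101) = 378.

P* = 101, Q* = 378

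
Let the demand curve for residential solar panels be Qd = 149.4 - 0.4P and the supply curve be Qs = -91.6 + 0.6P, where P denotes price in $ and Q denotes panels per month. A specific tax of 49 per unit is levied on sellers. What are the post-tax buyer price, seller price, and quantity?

P_b = 270.4, P_s = 221.4, Q = 41.24

With a tax of 49 on sellers, they supply based on the net price P_s = P_b - 49, so Qs = -121 + 0.6P_b.
Equate demand and the shifted supply: 149.4 - 0.4P_b = -121 + 0.6P_b, giving P_b = 270.4, so P_b = 270.4.
So P_s = 221.4 and the quantity traded is Q = 149.4 - 0.4(270.4) = 41.24.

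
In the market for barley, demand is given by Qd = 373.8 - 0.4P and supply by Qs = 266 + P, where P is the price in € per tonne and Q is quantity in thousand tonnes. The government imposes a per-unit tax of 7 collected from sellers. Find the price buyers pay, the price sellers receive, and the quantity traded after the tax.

Sellers keep P_s = P_b - 7 per unit, so supply in terms of the buyer price is Qs = 259 + P_b.
Set Qd = Qs: 373.8 - 0.4P_b = 259 + P_b, so 114.8 = 1.4P_b and P_b = 82.
So P_s = 75 and the quantity traded is Q = 373.8 - 0.4(82) = 341.

P_b = 82, P_s = 75, Q = 341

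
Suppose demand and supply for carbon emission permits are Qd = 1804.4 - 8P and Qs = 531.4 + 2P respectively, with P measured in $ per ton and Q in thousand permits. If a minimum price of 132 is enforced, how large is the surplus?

At P = 132: Qd = 748.4 and Qs = 795.4.
Surplus = Qs - Qd = 795.4 - 748.4 = 47.

Surplus = 47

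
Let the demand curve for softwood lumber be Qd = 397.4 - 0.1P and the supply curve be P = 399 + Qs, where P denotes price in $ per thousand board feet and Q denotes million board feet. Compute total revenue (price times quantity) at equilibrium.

Total revenue = 235300

Inverting to quantity form: Qs = -399 + P.
Set Qd = Qs: 397.4 - 0.1P = -399 + P, so 796.4 = 1.1P and P* = 724.
Plugging P* into demand: Q* = 397.4 - 0.1(724) = 325.
Total revenue = P* × Q* = 724 × 325 = 235300.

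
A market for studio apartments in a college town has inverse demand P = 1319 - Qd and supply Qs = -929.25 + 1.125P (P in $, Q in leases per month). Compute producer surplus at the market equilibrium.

Producer surplus = 30276

In direct form, Qd = 1319 - P.
Set Qd = Qs: 1319 - P = -929.25 + 1.125P, so 2248.25 = 2.125P and P* = 1058.
Substitute back: Q* = 1319 - 1058 = 261.
Supply choke price (Qs = 0): P = 826. Producer surplus = ½ × (1058 - 826) × 261 = 30276.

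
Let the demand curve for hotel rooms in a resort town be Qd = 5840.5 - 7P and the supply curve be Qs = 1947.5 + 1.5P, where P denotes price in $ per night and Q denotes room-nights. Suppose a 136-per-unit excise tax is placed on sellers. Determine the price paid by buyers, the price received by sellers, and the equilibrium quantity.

P_b = 482, P_s = 346, Q = 2466.5

The tax drives a wedge P_b - P_s = 136. Substituting P_s = P_b - 136 into supply: Qs = 1743.5 + 1.5P_b.
Equate demand and the shifted supply: 5840.5 - 7P_b = 1743.5 + 1.5P_b, giving 8.5P_b = 4097, so P_b = 482.
So P_s = 346 and the quantity traded is Q = 5840.5 - 7(482) = 2466.5.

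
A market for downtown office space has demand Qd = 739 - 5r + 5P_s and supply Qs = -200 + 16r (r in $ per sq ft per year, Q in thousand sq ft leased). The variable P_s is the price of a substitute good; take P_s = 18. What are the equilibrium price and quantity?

r* = 49, Q* = 584

With P_s = 18, demand is Qd = 829 - 5r.
Set Qd = Qs: 829 - 5r = -200 + 16r, so 1029 = 21r and r* = 49.
Plugging r* into demand: Q* = 829 - 5(49) = 584.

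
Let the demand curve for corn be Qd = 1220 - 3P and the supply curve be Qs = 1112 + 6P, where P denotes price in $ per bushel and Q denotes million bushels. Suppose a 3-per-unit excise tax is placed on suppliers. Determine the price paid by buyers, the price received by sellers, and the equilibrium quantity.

P_b = 14, P_s = 11, Q = 1178

With a tax of 3 on suppliers, they supply based on the net price P_s = P_b - 3, so Qs = 1094 + 6P_b.
Market clearing requires 1220 - 3P_b = 1094 + 6P_b; hence 126 = 9P_b and P_b = 14.
Then P_s = 14 - 3 = 11 and Q = 1220 - 3(14) = 1178.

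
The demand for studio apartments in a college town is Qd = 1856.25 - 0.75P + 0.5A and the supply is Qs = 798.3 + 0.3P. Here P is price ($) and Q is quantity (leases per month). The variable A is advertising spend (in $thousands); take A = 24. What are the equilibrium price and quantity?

With A = 24, demand is Qd = 1868.25 - 0.75P.
Equating demand and supply, 1868.25 - 0.75P = 798.3 + 0.3P gives 1.05P = 1069.95, so P* = 1019.
Plugging P* into demand: Q* = 1868.25 - 0.75(1019) = 1104.

P* = 1019, Q* = 1104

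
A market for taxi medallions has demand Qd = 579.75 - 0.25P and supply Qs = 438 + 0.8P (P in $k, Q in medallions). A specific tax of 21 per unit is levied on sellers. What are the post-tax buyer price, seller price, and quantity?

P_b = 151, P_s = 130, Q = 542

The tax drives a wedge P_b - P_s = 21. Substituting P_s = P_b - 21 into supply: Qs = 421.2 + 0.8P_b.
Equate demand and the shifted supply: 579.75 - 0.25P_b = 421.2 + 0.8P_b, giving 1.05P_b = 158.55, so P_b = 151.
So P_s = 130 and the quantity traded is Q = 579.75 - 0.25(151) = 542.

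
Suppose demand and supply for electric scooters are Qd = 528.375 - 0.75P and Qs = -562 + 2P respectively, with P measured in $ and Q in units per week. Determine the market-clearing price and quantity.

P* = 396.5, Q* = 231

The market clears where 528.375 - 0.75P = -562 + 2P. Rearranging, 2.75P = 1090.375, hence P* = 396.5.
From the demand curve, Q* = 528.375 - 0.75(396.5) = 231.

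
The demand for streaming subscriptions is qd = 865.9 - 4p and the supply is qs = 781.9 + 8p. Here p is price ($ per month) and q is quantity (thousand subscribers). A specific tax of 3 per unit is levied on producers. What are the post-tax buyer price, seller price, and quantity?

p_b = 9, p_s = 6, q = 829.9

The tax drives a wedge p_b - p_s = 3. Substituting p_s = p_b - 3 into supply: qs = 757.9 + 8p_b.
Set qd = qs: 865.9 - 4p_b = 757.9 + 8p_b, so 108 = 12p_b and p_b = 9.
Then p_s = 9 - 3 = 6 and q = 865.9 - 4(9) = 829.9.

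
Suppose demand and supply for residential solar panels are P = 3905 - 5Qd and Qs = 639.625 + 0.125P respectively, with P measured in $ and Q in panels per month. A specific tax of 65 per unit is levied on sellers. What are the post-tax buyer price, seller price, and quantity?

Solving each curve for Q: Qd = 781 - 0.2P.
Sellers keep P_s = P_b - 65 per unit, so supply in terms of the buyer price is Qs = 631.5 + 0.125P_b.
Equate demand and the shifted supply: 781 - 0.2P_b = 631.5 + 0.125P_b, giving 0.325P_b = 149.5, so P_b = 460.
Then P_s = 460 - 65 = 395 and Q = 781 - 0.2(460) = 689.

P_b = 460, P_s = 395, Q = 689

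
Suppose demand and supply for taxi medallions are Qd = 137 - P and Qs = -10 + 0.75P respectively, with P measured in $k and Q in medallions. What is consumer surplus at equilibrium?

Set Qd = Qs: 137 - P = -10 + 0.75P, so 147 = 1.75P and P* = 84.
From the demand curve, Q* = 137 - 84 = 53.
Demand choke price (Qd = 0): P = 137. Consumer surplus = ½ × (137 - 84) × 53 = 1404.5.

Consumer surplus = 1404.5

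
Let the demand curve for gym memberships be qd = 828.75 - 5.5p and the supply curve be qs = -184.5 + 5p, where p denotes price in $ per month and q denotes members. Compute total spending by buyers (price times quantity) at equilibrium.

Set qd = qs: 828.75 - 5.5p = -184.5 + 5p, so 1013.25 = 10.5p and p* = 96.5.
Substitute back: q* = 828.75 - 5.5(96.5) = 298.
Total spending by buyers = p* × q* = 96.5 × 298 = 28757.

Total spending by buyers = 28757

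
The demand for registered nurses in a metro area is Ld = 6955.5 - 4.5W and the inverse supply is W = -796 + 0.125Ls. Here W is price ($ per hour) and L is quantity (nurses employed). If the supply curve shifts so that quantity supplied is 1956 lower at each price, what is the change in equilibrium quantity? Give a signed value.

ΔL = -704.16

Solving each curve for L: Ls = 6368 + 8W.
Set Ld = Ls: 6955.5 - 4.5W = 6368 + 8W, so 587.5 = 12.5W and W* = 47.
Substitute back: L* = 6955.5 - 4.5(47) = 6744.
After the shift, supply is Ls = 4412 + 8W.
Re-solving, 12.5W = 2543.5 gives W = 203.48 and L = 6039.84.
ΔL = 6039.84 - 6744 = -704.16.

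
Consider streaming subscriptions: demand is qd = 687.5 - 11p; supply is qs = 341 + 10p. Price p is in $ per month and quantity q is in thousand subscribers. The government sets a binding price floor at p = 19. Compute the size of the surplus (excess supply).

Surplus = 52.5

With p fixed at 19, quantity demanded is 478.5 and quantity supplied is 531.
Surplus = qs - qd = 531 - 478.5 = 52.5.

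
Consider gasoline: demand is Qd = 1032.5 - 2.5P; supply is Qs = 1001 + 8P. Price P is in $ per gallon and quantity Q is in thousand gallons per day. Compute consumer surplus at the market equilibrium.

Consumer surplus = 210125

At equilibrium Qd = Qs, so 1032.5 - 2.5P = 1001 + 8P; collecting terms, 31.5 = 10.5P and P* = 3.
Then Q* = 1032.5 - 2.5(3) = 1025.
Demand choke price (Qd = 0): P = 1032.5/2.5 = 413. Consumer surplus = ½ × (413 - 3) × 1025 = 210125.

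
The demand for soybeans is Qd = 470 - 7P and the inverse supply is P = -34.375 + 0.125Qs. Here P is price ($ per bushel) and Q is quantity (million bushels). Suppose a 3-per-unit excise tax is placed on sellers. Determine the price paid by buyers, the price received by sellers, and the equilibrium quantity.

P_b = 14.6, P_s = 11.6, Q = 367.8

In direct form, Qs = 275 + 8P.
Sellers keep P_s = P_b - 3 per unit, so supply in terms of the buyer price is Qs = 251 + 8P_b.
Market clearing requires 470 - 7P_b = 251 + 8P_b; hence 219 = 15P_b and P_b = 14.6.
So P_s = 11.6 and the quantity traded is Q = 470 - 7(14.6) = 367.8.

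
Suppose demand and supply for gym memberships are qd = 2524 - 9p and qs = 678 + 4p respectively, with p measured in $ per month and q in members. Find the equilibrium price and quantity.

The market clears where 2524 - 9p = 678 + 4p. Rearranging, 13p = 1846, hence p* = 142.
Plugging p* into demand: q* = 2524 - 9(142) = 1246.

p* = 142, q* = 1246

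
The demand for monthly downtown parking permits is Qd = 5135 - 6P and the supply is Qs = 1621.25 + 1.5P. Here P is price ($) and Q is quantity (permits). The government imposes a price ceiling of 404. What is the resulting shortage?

Shortage = 483.75

At P = 404: Qd = 2711 and Qs = 2227.25.
Shortage = Qd - Qs = 2711 - 2227.25 = 483.75.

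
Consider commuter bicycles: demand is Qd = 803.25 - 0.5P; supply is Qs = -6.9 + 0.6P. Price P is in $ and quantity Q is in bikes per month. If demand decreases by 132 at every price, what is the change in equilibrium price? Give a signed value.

ΔP = -120

Equating demand and supply, 803.25 - 0.5P = -6.9 + 0.6P gives 1.1P = 810.15, so P* = 736.5.
Then Q* = 803.25 - 0.5(736.5) = 435.
After the shift, demand is Qd = 671.25 - 0.5P.
The new intersection has 678.15 = 1.1P, i.e. P = 616.5, Q = 363.
ΔP = 616.5 - 736.5 = -120.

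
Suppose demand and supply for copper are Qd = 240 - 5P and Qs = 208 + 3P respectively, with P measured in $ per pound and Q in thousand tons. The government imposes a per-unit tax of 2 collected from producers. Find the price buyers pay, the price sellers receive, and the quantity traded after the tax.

Producers keep P_s = P_b - 2 per unit, so supply in terms of the buyer price is Qs = 202 + 3P_b.
Set Qd = Qs: 240 - 5P_b = 202 + 3P_b, so 38 = 8P_b and P_b = 4.75.
So P_s = 2.75 and the quantity traded is Q = 240 - 5(4.75) = 216.25.

P_b = 4.75, P_s = 2.75, Q = 216.25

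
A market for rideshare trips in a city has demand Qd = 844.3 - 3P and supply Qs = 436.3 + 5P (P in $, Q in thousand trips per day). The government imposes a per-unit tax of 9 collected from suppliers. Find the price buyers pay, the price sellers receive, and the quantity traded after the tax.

P_b = 56.625, P_s = 47.625, Q = 674.425

With a tax of 9 on suppliers, they supply based on the net price P_s = P_b - 9, so Qs = 391.3 + 5P_b.
Equate demand and the shifted supply: 844.3 - 3P_b = 391.3 + 5P_b, giving 8P_b = 453, so P_b = 56.625.
Then P_s = 56.625 - 9 = 47.625 and Q = 844.3 - 3(56.625) = 674.425.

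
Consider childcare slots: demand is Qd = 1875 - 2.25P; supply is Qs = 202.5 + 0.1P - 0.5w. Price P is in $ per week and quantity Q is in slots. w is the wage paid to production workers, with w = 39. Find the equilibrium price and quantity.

P* = 720, Q* = 255

With w = 39, supply is Qs = 183 + 0.1P.
At equilibrium Qd = Qs, so 1875 - 2.25P = 183 + 0.1P; collecting terms, 1692 = 2.35P and P* = 720.
Substitute back: Q* = 1875 - 2.25(720) = 255.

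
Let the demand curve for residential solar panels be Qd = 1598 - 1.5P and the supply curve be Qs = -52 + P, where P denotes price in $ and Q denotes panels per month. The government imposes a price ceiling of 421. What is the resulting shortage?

With P fixed at 421, quantity demanded is 966.5 and quantity supplied is 369.
Shortage = Qd - Qs = 966.5 - 369 = 597.5.

Shortage = 597.5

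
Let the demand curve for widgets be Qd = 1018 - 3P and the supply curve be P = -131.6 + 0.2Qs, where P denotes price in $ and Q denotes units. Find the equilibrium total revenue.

Rewriting in direct form: Qs = 658 + 5P.
The market clears where 1018 - 3P = 658 + 5P. Rearranging, 8P = 360, hence P* = 45.
Plugging P* into demand: Q* = 1018 - 3(45) = 883.
Total revenue = P* × Q* = 45 × 883 = 39735.

Total revenue = 39735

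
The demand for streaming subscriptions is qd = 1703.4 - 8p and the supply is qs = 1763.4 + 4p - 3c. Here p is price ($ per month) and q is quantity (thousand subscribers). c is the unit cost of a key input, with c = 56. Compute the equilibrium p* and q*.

p* = 9, q* = 1631.4

With c = 56, supply is qs = 1595.4 + 4p.
Set qd = qs: 1703.4 - 8p = 1595.4 + 4p, so 108 = 12p and p* = 9.
Then q* = 1703.4 - 8(9) = 1631.4.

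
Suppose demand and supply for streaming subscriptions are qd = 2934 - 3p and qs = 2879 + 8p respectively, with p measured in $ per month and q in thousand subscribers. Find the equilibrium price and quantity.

p* = 5, q* = 2919

Set qd = qs: 2934 - 3p = 2879 + 8p, so 55 = 11p and p* = 5.
Substitute back: q* = 2934 - 3(5) = 2919.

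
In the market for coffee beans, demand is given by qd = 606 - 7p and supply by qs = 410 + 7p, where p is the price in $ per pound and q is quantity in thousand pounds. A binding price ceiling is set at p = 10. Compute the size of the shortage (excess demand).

Shortage = 56

At p = 10: qd = 536 and qs = 480.
Shortage = qd - qs = 536 - 480 = 56.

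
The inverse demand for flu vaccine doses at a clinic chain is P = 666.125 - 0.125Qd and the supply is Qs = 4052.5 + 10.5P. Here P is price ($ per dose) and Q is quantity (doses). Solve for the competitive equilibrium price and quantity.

P* = 69, Q* = 4777

In direct form, Qd = 5329 - 8P.
At equilibrium Qd = Qs, so 5329 - 8P = 4052.5 + 10.5P; collecting terms, 1276.5 = 18.5P and P* = 69.
Plugging P* into demand: Q* = 5329 - 8(69) = 4777.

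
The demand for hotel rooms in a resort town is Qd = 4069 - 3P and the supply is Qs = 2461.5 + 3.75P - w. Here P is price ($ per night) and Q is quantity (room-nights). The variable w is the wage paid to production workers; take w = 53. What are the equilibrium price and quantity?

With w = 53, supply is Qs = 2408.5 + 3.75P.
Equating demand and supply, 4069 - 3P = 2408.5 + 3.75P gives 6.75P = 1660.5, so P* = 246.
Plugging P* into demand: Q* = 4069 - 3(246) = 3331.

P* = 246, Q* = 3331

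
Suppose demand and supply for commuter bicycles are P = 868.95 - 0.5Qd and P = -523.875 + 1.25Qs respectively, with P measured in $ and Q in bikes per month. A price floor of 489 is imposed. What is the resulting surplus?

Surplus = 50.4

In direct form, Qd = 1737.9 - 2P and Qs = 419.1 + 0.8P.
Evaluating both curves at the floor price 489 gives Qd = 759.9, Qs = 810.3.
Surplus = Qs - Qd = 810.3 - 759.9 = 50.4.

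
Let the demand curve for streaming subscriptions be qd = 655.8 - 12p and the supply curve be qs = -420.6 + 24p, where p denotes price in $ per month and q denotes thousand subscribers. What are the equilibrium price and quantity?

Set qd = qs: 655.8 - 12p = -420.6 + 24p, so 1076.4 = 36p and p* = 29.9.
Then q* = 655.8 - 12(29.9) = 297.

p* = 29.9, q* = 297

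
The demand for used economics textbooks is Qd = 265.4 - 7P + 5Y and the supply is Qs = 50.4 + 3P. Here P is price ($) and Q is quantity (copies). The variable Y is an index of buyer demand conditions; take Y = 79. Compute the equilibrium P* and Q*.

P* = 61, Q* = 233.4

With Y = 79, demand is Qd = 660.4 - 7P.
Set Qd = Qs: 660.4 - 7P = 50.4 + 3P, so 610 = 10P and P* = 61.
Then Q* = 660.4 - 7(61) = 233.4.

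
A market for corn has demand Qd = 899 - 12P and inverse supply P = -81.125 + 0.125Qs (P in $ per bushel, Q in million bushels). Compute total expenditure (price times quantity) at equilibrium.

In direct form, Qs = 649 + 8P.
The market clears where 899 - 12P = 649 + 8P. Rearranging, 20P = 250, hence P* = 12.5.
Then Q* = 899 - 12(12.5) = 749.
Total expenditure = P* × Q* = 12.5 × 749 = 9362.5.

Total expenditure = 9362.5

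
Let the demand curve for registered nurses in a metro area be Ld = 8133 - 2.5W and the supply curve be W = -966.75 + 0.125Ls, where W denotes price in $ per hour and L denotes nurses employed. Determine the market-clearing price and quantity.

Rewriting in direct form: Ls = 7734 + 8W.
Set Ld = Ls: 8133 - 2.5W = 7734 + 8W, so 399 = 10.5W and W* = 38.
Then L* = 8133 - 2.5(38) = 8038.

W* = 38, L* = 8038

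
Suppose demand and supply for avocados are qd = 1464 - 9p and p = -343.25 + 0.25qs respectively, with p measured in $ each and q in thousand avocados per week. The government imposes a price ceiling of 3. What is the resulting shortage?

Shortage = 52

Inverting to quantity form: qs = 1373 + 4p.
With p fixed at 3, quantity demanded is 1437 and quantity supplied is 1385.
Shortage = qd - qs = 1437 - 1385 = 52.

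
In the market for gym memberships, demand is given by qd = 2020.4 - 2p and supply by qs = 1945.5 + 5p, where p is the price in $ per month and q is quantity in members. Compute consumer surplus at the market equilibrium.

At equilibrium qd = qs, so 2020.4 - 2p = 1945.5 + 5p; collecting terms, 74.9 = 7p and p* = 10.7.
From the demand curve, q* = 2020.4 - 2(10.7) = 1999.
Demand choke price (qd = 0): p = 2020.4/2 = 1010.2. Consumer surplus = ½ × (1010.2 - 10.7) × 1999 = 999000.25.

Consumer surplus = 999000.25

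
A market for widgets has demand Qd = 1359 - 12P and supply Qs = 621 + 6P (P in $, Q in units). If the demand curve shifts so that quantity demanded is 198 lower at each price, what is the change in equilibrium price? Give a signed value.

The market clears where 1359 - 12P = 621 + 6P. Rearranging, 18P = 738, hence P* = 41.
From the demand curve, Q* = 1359 - 12(41) = 867.
After the shift, demand is Qd = 1161 - 12P.
Re-solving, 18P = 540 gives P = 30 and Q = 801.
ΔP = 30 - 41 = -11.

ΔP = -11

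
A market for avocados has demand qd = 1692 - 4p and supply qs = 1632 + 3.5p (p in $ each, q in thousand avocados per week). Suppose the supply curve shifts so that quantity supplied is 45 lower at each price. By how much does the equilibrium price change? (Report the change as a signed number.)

Δp = 6

Equating demand and supply, 1692 - 4p = 1632 + 3.5p gives 7.5p = 60, so p* = 8.
Plugging p* into demand: q* = 1692 - 4(8) = 1660.
After the shift, supply is qs = 1587 + 3.5p.
The new intersection has 105 = 7.5p, i.e. p = 14, q = 1636.
Δp = 14 - 8 = 6.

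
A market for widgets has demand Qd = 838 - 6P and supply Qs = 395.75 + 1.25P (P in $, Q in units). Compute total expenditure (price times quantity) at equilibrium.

Set Qd = Qs: 838 - 6P = 395.75 + 1.25P, so 442.25 = 7.25P and P* = 61.
From the demand curve, Q* = 838 - 6(61) = 472.
Total expenditure = P* × Q* = 61 × 472 = 28792.

Total expenditure = 28792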